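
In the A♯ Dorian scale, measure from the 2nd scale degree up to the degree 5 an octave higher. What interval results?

A♯ dorian: A♯ B♯ C♯ D♯ E♯ F𝄪 G♯.
So we need the interval from B♯ up to E♯.
B♯ up to E♯ spans 11 letter names and 17 semitones — a perfect eleventh.

perfect eleventh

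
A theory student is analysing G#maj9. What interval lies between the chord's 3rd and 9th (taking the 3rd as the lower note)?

minor 7th

G#maj9 is spelled G# B# D# F## A#.
So we need the interval from B# up to A#.
From B# to A#: 10 semitones over a seventh = minor.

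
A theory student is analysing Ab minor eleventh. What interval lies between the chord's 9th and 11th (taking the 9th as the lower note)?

Ab minor eleventh: Ab-Cb-Eb-Gb-Bb-Db.
So we need the interval from Bb up to Db.
From Bb to Db: 3 semitones over a third = minor.

m3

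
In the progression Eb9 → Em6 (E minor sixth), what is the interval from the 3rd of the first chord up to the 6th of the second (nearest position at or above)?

Eb9 has G as its 3rd, and Em6 (E minor sixth) has C# as its 6th.
From G to C#: 6 semitones over a fourth = augmented.

A4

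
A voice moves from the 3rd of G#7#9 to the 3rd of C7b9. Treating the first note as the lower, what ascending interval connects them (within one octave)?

diminished fourth

G#7#9 has B# as its 3rd, and C7b9 has E as its 3rd.
From B# to E: 4 semitones over a fourth = diminished.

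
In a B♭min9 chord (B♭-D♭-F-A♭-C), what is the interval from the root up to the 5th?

perfect fifth

The root is B♭ and the 5th is F.
Counting 5 letters and 7 half steps from B♭ gives a perfect fifth.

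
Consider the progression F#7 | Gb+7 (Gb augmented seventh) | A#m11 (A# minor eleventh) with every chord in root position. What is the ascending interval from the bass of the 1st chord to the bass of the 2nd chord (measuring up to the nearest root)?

The roots are F# and Gb.
2 letter names make it a second; at 0 semitones (a whole step narrower than major) the quality is diminished.

diminished second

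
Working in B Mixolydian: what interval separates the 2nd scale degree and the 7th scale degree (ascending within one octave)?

minor sixth

Spelling B Mixolydian: B C♯ D♯ E F♯ G♯ A.
2nd scale degree = C♯; scale degree 7 = A.
C♯ up to A is 8 semitones, a half step narrower than a major sixth, so the interval is minor.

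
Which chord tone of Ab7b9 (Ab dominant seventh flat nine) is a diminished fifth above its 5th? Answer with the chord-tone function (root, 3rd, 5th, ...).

The chord tones of Ab7b9 are Ab-C-Eb-Gb-Bbb.
The 5th is Eb. A diminished fifth above Eb is Bbb.
Bbb is the chord's 9th.

9th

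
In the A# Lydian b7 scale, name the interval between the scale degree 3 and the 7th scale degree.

diminished fifth

The scale runs A# B# C## D## E# F## G#.
The scale degree 3 is C## and the 7th degree is G#.
5 letter names make it a fifth; at 6 semitones (a half step narrower than perfect) the quality is diminished.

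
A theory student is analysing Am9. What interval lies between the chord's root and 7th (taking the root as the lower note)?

Am9: A, C, E, G, B.
So we need the interval from A up to G.
A up to G is 10 semitones, a half step narrower than a major seventh, so the interval is minor.

minor 7th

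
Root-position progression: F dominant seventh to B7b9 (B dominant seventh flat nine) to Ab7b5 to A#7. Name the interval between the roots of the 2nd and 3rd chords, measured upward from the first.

d7

The roots are B and Ab.
B up to Ab is 9 semitones, a whole step narrower than a major seventh, so the interval is diminished.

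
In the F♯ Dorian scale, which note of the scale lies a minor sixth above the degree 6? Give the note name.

The scale is F♯ G♯ A B C♯ D♯ E.
The degree 6 is D♯; a minor sixth above that is B — scale degree 4.

B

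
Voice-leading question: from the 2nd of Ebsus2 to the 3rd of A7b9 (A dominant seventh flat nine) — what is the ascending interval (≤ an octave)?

A5

Ebsus2 has F as its 2nd, and A7b9 (A dominant seventh flat nine) has C# as its 3rd.
5 letter names make it a fifth; at 8 semitones (a half step wider than perfect) the quality is augmented.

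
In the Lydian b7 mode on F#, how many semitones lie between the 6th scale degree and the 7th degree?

1

The scale is F# G# A# B# C# D# E.
D# up to E is a minor second — 1 semitone.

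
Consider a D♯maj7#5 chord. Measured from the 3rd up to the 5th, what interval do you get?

major third

Spelling the chord: D♯-F𝄪-A𝄪-C𝄪.
So we need the interval from F𝄪 up to A𝄪.
F𝄪 up to A𝄪 spans 3 letter names and 4 semitones — a major third.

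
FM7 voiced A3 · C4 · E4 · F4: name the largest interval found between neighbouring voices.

Adjacent intervals: A3→C4 = minor third; C4→E4 = major third; E4→F4 = minor second.
The largest is C4 to E4, a major third (4 semitones).

major third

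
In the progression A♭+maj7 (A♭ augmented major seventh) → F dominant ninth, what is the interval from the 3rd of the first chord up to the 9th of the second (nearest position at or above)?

perfect fifth

The 3rd of A♭+maj7 (A♭ augmented major seventh) is C; the 9th of F dominant ninth is G.
From C to G is 7 semitones, exactly the perfect fifth.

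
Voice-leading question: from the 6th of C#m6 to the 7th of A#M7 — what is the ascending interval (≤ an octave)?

M7

C#m6 has A# as its 6th, and A#M7 has G## as its 7th.
From A# to G## is 11 semitones, exactly the major seventh.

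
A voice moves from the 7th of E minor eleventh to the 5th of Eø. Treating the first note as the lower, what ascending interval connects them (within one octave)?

E minor eleventh has D as its 7th, and Eø has Bb as its 5th.
6 letter names make it a sixth; at 8 semitones (a half step narrower than major) the quality is minor.

m6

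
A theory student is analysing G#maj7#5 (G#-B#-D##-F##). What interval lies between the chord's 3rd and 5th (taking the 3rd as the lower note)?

So we need the interval from B# up to D##.
Counting 3 letters and 4 half steps from B# gives a major third.

major third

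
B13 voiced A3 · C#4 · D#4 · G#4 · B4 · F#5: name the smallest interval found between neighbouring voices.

Adjacent intervals: A3→C#4 = major third; C#4→D#4 = major second; D#4→G#4 = perfect fourth; G#4→B4 = minor third; B4→F#5 = perfect fifth.
The smallest is C#4 to D#4, a major second (2 semitones).

major 2nd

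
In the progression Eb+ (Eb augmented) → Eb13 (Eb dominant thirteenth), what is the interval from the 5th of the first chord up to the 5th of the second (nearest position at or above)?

Eb+ (Eb augmented) has B as its 5th, and Eb13 (Eb dominant thirteenth) has Bb as its 5th.
B up to Bb is 11 semitones, a half step narrower than a perfect octave, so the interval is diminished.

diminished octave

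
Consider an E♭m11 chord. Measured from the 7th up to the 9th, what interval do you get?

M3

Spelling the chord: E♭, G♭, B♭, D♭, F, A♭.
That puts D♭ below F.
From D♭ to F is 4 semitones, exactly the major third.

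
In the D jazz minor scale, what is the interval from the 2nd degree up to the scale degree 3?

m2

D melodic minor: D E F G A B C#.
The 2nd degree is E and the scale degree 3 is F.
E up to F is 1 semitone, a half step narrower than a major second, so the interval is minor.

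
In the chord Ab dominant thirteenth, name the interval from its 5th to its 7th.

The chord tones of Ab13 (Ab dominant thirteenth) are Ab C Eb Gb Bb F.
The 5th is Eb and the 7th is Gb.
From Eb to Gb: 3 semitones over a third = minor.

m3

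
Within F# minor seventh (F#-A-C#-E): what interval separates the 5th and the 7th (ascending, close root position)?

That puts C# below E.
From C# to E: 3 semitones over a third = minor.

minor third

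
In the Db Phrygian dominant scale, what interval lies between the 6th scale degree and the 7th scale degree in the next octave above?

major 9th

Db phrygian dominant: Db Ebb F Gb Ab Bbb Cb.
That puts Bbb below Cb.
From Bbb to Cb is 14 semitones, exactly the major ninth.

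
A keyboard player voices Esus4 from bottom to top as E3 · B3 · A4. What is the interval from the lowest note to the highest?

The outer voices are E3 and A4.
From E to A is 17 semitones, exactly the perfect eleventh.

perfect eleventh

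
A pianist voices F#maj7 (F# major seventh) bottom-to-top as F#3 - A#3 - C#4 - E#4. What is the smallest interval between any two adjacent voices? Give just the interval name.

Adjacent intervals: F#3→A#3 = major third; A#3→C#4 = minor third; C#4→E#4 = major third.
The smallest is A#3 to C#4, a minor third (3 semitones).

minor third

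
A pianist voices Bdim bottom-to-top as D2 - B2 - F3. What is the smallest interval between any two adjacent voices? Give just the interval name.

Adjacent intervals: D2→B2 = major sixth; B2→F3 = diminished fifth.
The smallest is B2 to F3, a diminished fifth (6 semitones).

d5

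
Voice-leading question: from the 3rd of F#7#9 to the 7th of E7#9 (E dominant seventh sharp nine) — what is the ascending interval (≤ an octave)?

diminished fourth

F#7#9 has A# as its 3rd, and E7#9 (E dominant seventh sharp nine) has D as its 7th.
A# up to D is 4 semitones, a half step narrower than a perfect fourth, so the interval is diminished.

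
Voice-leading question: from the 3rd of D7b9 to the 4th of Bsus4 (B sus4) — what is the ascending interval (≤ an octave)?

The 3rd of D7b9 is F♯; the 4th of Bsus4 (B sus4) is E.
7 letter names make it a seventh; at 10 semitones (a half step narrower than major) the quality is minor.

m7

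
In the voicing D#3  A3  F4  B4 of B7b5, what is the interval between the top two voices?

augmented 4th

Those voices are F4 and B4.
F up to B is 6 semitones, a half step wider than a perfect fourth, so the interval is augmented.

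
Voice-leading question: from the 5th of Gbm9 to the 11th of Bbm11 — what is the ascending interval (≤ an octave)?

Gbm9 has Db as its 5th, and Bbm11 has Eb as its 11th.
From Db to Eb is 2 semitones, exactly the major second.

major second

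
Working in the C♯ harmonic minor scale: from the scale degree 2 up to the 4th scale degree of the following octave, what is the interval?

m10

Spelling the C♯ harmonic minor scale: C♯ D♯ E F♯ G♯ A B♯.
Scale degree 2 = D♯; degree 4 (up an octave) = F♯.
10 letter names make it a tenth; at 15 semitones (a half step narrower than major) the quality is minor.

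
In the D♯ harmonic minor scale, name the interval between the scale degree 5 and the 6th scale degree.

minor 2nd

The scale runs D♯ E♯ F♯ G♯ A♯ B C𝄪.
So we need the interval from A♯ up to B.
A♯ up to B is 1 semitone, a half step narrower than a major second, so the interval is minor.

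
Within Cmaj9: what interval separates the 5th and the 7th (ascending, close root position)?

M3

Spelling the chord: C–E–G–B–D.
That puts G below B.
G up to B spans 3 letter names and 4 semitones — a major third.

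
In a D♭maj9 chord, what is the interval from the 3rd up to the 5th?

minor third

D♭ major ninth: D♭–F–A♭–C–E♭.
So we need the interval from F up to A♭.
From F to A♭: 3 semitones over a third = minor.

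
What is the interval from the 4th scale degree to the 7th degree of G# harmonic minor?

augmented fourth

G# harmonic minor: G# A# B C# D# E F##.
4th scale degree = C#; degree 7 = F##.
C# up to F## is 6 semitones, a half step wider than a perfect fourth, so the interval is augmented.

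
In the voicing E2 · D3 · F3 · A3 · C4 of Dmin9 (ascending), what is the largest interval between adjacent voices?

minor 7th

Adjacent intervals: E2→D3 = minor seventh; D3→F3 = minor third; F3→A3 = major third; A3→C4 = minor third.
The largest is E2 to D3, a minor seventh (10 semitones).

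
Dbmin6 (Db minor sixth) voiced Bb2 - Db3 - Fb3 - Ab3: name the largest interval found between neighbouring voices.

major third

Adjacent intervals: Bb2→Db3 = minor third; Db3→Fb3 = minor third; Fb3→Ab3 = major third.
The largest is Fb3 to Ab3, a major third (4 semitones).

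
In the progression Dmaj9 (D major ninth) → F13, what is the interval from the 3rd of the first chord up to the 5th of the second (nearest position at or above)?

Dmaj9 (D major ninth) has F# as its 3rd, and F13 has C as its 5th.
From F# to C: 6 semitones over a fifth = diminished.

d5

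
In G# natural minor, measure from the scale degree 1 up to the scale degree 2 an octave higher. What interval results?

major ninth

G# natural minor: G# A# B C# D# E F#.
So we need the interval from G# up to A#.
From G# to A# is 14 semitones, exactly the major ninth.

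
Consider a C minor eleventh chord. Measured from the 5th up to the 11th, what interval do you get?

minor seventh

The chord tones of Cm11 are C Eb G Bb D F.
5th = G; 11th = F.
7 letter names make it a seventh; at 10 semitones (a half step narrower than major) the quality is minor.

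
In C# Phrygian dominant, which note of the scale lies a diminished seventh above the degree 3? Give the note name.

D

The scale is C# D E# F# G# A B.
The degree 3 is E#; a diminished seventh above that is D — scale degree 2.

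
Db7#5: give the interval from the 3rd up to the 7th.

d5

Db7#5 is spelled Db, F, A, Cb.
That puts F below Cb.
F up to Cb is 6 semitones, a half step narrower than a perfect fifth, so the interval is diminished.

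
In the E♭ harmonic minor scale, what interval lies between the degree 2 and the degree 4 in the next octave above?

Spelling the E♭ harmonic minor scale: E♭ F G♭ A♭ B♭ C♭ D.
Degree 2 = F; degree 4 (up an octave) = A♭.
10 letter names make it a tenth; at 15 semitones (a half step narrower than major) the quality is minor.

minor 10th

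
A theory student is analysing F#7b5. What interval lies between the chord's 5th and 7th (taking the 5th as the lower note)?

The chord tones of F#7b5 (F# dominant seventh flat five) are F#–A#–C–E.
So we need the interval from C up to E.
Counting 3 letters and 4 half steps from C gives a major third.

major 3rd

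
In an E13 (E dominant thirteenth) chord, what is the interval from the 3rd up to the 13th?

E13 (E dominant thirteenth): E-G#-B-D-F#-C#.
That puts G# below C#.
From G# to C# is 17 semitones, exactly the perfect eleventh.

perfect eleventh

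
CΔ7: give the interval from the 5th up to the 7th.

major third

C major seventh is spelled C, E, G, B.
So we need the interval from G up to B.
Counting 3 letters and 4 half steps from G gives a major third.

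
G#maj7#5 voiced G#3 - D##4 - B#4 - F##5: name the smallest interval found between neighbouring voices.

Adjacent intervals: G#3→D##4 = augmented fifth; D##4→B#4 = minor sixth; B#4→F##5 = perfect fifth.
The smallest is B#4 to F##5, a perfect fifth (7 semitones).

P5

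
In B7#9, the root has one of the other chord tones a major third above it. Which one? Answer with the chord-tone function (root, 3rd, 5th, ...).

The chord tones of B7#9 (B dominant seventh sharp nine) are B D# F# A C##.
The root is B. A major third above B is D#.
D# is the chord's 3rd.

3rd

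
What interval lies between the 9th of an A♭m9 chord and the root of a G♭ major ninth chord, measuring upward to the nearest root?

A♭m9 has B♭ as its 9th, and G♭ major ninth has G♭ as its root.
B♭ up to G♭ is 8 semitones, a half step narrower than a major sixth, so the interval is minor.

m6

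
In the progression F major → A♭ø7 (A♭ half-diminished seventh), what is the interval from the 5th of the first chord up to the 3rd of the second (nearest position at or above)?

F major has C as its 5th, and A♭ø7 (A♭ half-diminished seventh) has C♭ as its 3rd.
From C to C♭: 11 semitones over an octave = diminished.

diminished octave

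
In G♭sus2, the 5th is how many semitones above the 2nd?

5

The chord tones of G♭sus2 (G♭ sus2) are G♭, A♭, D♭.
A♭ to D♭ is a perfect fourth: 5 semitones.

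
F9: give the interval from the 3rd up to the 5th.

minor third

F9 (F dominant ninth): F A C E♭ G.
3rd = A; 5th = C.
A up to C is 3 semitones, a half step narrower than a major third, so the interval is minor.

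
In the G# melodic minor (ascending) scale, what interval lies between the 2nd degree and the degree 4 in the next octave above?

The scale runs G# A# B C# D# E# F##.
2nd degree = A#; 4th degree (up an octave) = C#.
A# up to C# is 15 semitones, a half step narrower than a major tenth, so the interval is minor.

minor tenth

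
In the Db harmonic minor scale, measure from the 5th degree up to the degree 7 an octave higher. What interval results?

major 10th

Db harmonic minor: Db Eb Fb Gb Ab Bbb C.
5th degree = Ab; scale degree 7 (up an octave) = C.
From Ab to C is 16 semitones, exactly the major tenth.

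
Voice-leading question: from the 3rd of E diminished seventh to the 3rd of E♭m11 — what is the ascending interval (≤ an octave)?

The 3rd of E diminished seventh is G; the 3rd of E♭m11 is G♭.
8 letter names make it an octave; at 11 semitones (a half step narrower than perfect) the quality is diminished.

d8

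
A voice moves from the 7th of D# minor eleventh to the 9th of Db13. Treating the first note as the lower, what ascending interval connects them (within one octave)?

The 7th of D# minor eleventh is C#; the 9th of Db13 is Eb.
C# up to Eb is 2 semitones, a whole step narrower than a major third, so the interval is diminished.

diminished third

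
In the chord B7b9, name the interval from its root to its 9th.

m9

B7b9: B–D♯–F♯–A–C.
The root is B and the 9th is C.
B up to C is 13 semitones, a half step narrower than a major ninth, so the interval is minor.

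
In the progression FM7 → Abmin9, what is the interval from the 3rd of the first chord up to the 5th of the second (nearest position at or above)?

diminished fifth

FM7 has A as its 3rd, and Abmin9 has Eb as its 5th.
5 letter names make it a fifth; at 6 semitones (a half step narrower than perfect) the quality is diminished.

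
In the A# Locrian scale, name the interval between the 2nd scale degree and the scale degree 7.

major 6th

The scale runs A# B C# D# E F# G#.
So we need the interval from B up to G#.
B up to G# spans 6 letter names and 9 semitones — a major sixth.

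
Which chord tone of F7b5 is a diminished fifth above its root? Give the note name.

F7b5 is spelled F, A, Cb, Eb.
The root is F. A diminished fifth above F is Cb.
Cb is the chord's 5th.

Cb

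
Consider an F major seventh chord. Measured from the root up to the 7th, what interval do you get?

major 7th

The chord tones of F major seventh are F–A–C–E.
Root = F; 7th = E.
F up to E spans 7 letter names and 11 semitones — a major seventh.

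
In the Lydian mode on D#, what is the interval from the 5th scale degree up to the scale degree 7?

M3

Spelling the Lydian mode on D#: D# E# F## G## A# B# C##.
5th scale degree = A#; 7th scale degree = C##.
From A# to C## is 4 semitones, exactly the major third.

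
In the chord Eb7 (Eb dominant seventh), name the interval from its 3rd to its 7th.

Eb7 (Eb dominant seventh): Eb G Bb Db.
So we need the interval from G up to Db.
From G to Db: 6 semitones over a fifth = diminished.

diminished fifth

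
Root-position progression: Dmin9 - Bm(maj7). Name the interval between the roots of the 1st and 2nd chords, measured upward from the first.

major sixth

The roots are D and B.
From D to B is 9 semitones, exactly the major sixth.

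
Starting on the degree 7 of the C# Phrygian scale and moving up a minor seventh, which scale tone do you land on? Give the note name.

The scale is C# D E F# G# A B.
The degree 7 is B; a minor seventh above that is A — scale degree 6.

A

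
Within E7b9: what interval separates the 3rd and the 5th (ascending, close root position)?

The chord tones of E dominant seventh flat nine are E-G♯-B-D-F.
The 3rd is G♯ and the 5th is B.
From G♯ to B: 3 semitones over a third = minor.

minor third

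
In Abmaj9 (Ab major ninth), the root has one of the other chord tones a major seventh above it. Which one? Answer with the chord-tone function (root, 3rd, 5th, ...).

7th

Abmaj9 is spelled Ab-C-Eb-G-Bb.
The root is Ab. A major seventh above Ab is G.
G is the chord's 7th.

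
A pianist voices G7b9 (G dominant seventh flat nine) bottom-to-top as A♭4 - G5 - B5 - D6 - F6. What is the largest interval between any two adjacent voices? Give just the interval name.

Adjacent intervals: A♭4→G5 = major seventh; G5→B5 = major third; B5→D6 = minor third; D6→F6 = minor third.
The largest is A♭4 to G5, a major seventh (11 semitones).

major seventh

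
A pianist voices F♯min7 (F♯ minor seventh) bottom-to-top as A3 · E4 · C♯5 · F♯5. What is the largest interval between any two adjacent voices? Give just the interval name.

major sixth

Adjacent intervals: A3→E4 = perfect fifth; E4→C♯5 = major sixth; C♯5→F♯5 = perfect fourth.
The largest is E4 to C♯5, a major sixth (9 semitones).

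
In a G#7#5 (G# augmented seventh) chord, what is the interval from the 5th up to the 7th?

The chord tones of G#aug7 (G# augmented seventh) are G# B# D## F#.
So we need the interval from D## up to F#.
From D## to F#: 2 semitones over a third = diminished.

diminished third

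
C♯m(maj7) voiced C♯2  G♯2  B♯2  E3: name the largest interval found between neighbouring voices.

Adjacent intervals: C♯2→G♯2 = perfect fifth; G♯2→B♯2 = major third; B♯2→E3 = diminished fourth.
The largest is C♯2 to G♯2, a perfect fifth (7 semitones).

perfect fifth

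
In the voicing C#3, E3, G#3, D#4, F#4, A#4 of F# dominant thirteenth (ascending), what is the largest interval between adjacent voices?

perfect fifth

Adjacent intervals: C#3→E3 = minor third; E3→G#3 = major third; G#3→D#4 = perfect fifth; D#4→F#4 = minor third; F#4→A#4 = major third.
The largest is G#3 to D#4, a perfect fifth (7 semitones).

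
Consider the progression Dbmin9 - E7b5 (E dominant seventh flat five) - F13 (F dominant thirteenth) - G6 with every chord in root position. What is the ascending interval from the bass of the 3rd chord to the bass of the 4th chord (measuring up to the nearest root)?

The roots are F and G.
Counting 2 letters and 2 half steps from F gives a major second.

major second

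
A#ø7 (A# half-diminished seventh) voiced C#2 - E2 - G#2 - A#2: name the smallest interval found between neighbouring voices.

major second

Adjacent intervals: C#2→E2 = minor third; E2→G#2 = major third; G#2→A#2 = major second.
The smallest is G#2 to A#2, a major second (2 semitones).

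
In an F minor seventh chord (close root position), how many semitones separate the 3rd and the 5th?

Fm7 (F minor seventh): F–Ab–C–Eb.
Ab to C is a major third: 4 semitones.

4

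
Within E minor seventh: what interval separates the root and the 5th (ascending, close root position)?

perfect fifth

Spelling the chord: E G B D.
That puts E below B.
E up to B spans 5 letter names and 7 semitones — a perfect fifth.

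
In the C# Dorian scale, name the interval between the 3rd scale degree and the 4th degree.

Spelling the C# Dorian scale: C# D# E F# G# A# B.
3rd scale degree = E; scale degree 4 = F#.
E up to F# spans 2 letter names and 2 semitones — a major second.

major second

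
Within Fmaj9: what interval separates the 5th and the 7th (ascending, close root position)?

F major ninth is spelled F-A-C-E-G.
The 5th is C and the 7th is E.
C up to E spans 3 letter names and 4 semitones — a major third.

major 3rd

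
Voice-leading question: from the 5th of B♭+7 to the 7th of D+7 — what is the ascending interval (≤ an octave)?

The 5th of B♭+7 is F♯; the 7th of D+7 is C.
5 letter names make it a fifth; at 6 semitones (a half step narrower than perfect) the quality is diminished.

diminished fifth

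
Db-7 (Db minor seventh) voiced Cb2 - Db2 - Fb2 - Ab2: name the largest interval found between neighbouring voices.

M3

Adjacent intervals: Cb2→Db2 = major second; Db2→Fb2 = minor third; Fb2→Ab2 = major third.
The largest is Fb2 to Ab2, a major third (4 semitones).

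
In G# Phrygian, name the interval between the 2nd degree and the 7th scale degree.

major sixth

Spelling G# Phrygian: G# A B C# D# E F#.
So we need the interval from A up to F#.
A up to F# spans 6 letter names and 9 semitones — a major sixth.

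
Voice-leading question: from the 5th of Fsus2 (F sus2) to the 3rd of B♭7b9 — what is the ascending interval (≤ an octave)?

major 2nd

The 5th of Fsus2 (F sus2) is C; the 3rd of B♭7b9 is D.
Counting 2 letters and 2 half steps from C gives a major second.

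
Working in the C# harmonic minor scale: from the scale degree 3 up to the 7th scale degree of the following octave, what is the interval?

Spelling the C# harmonic minor scale: C# D# E F# G# A B#.
Scale degree 3 = E; scale degree 7 (up an octave) = B#.
E up to B# is 20 semitones, a half step wider than a perfect twelfth, so the interval is augmented.

augmented 12th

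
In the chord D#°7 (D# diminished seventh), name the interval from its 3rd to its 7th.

The chord tones of D#dim7 are D#-F#-A-C.
That puts F# below C.
5 letter names make it a fifth; at 6 semitones (a half step narrower than perfect) the quality is diminished.

diminished fifth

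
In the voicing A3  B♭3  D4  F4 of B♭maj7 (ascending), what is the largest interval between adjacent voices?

Adjacent intervals: A3→B♭3 = minor second; B♭3→D4 = major third; D4→F4 = minor third.
The largest is B♭3 to D4, a major third (4 semitones).

major third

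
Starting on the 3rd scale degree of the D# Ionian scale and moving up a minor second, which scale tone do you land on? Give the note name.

The scale is D# E# F## G# A# B# C##.
The 3rd scale degree is F##; a minor second above that is G# — scale degree 4.

G#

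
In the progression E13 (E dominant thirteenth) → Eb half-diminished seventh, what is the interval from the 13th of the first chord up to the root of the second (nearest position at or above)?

diminished 3rd

The 13th of E13 (E dominant thirteenth) is C#; the root of Eb half-diminished seventh is Eb.
C# up to Eb is 2 semitones, a whole step narrower than a major third, so the interval is diminished.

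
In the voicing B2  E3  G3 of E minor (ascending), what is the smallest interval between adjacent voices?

Adjacent intervals: B2→E3 = perfect fourth; E3→G3 = minor third.
The smallest is E3 to G3, a minor third (3 semitones).

minor 3rd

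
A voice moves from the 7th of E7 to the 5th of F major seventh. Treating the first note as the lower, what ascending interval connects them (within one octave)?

minor seventh

The 7th of E7 is D; the 5th of F major seventh is C.
From D to C: 10 semitones over a seventh = minor.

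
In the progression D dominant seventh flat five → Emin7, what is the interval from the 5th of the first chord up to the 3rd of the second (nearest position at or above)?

major 7th

The 5th of D dominant seventh flat five is Ab; the 3rd of Emin7 is G.
From Ab to G is 11 semitones, exactly the major seventh.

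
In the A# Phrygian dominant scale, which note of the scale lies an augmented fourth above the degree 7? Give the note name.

The scale is A# B C## D# E# F# G#.
The degree 7 is G#; an augmented fourth above that is C## — scale degree 3.

C##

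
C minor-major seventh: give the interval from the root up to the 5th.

perfect 5th

Cm(maj7): C, Eb, G, B.
Root = C; 5th = G.
C up to G spans 5 letter names and 7 semitones — a perfect fifth.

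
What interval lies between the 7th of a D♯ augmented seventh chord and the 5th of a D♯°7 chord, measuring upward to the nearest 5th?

minor 6th

D♯ augmented seventh has C♯ as its 7th, and D♯°7 has A as its 5th.
From C♯ to A: 8 semitones over a sixth = minor.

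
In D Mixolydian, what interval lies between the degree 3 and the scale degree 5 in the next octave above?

Spelling D Mixolydian: D E F♯ G A B C.
So we need the interval from F♯ up to A.
From F♯ to A: 15 semitones over a tenth = minor.

m10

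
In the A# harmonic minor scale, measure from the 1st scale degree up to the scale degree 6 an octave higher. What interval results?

A# harmonic minor: A# B# C# D# E# F# G##.
The 1st scale degree is A# and the scale degree 6 (up an octave) is F#.
13 letter names make it a thirteenth; at 20 semitones (a half step narrower than major) the quality is minor.

minor thirteenth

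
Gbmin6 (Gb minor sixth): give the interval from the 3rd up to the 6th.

Spelling the chord: Gb–Bbb–Db–Eb.
So we need the interval from Bbb up to Eb.
Bbb up to Eb is 6 semitones, a half step wider than a perfect fourth, so the interval is augmented.

augmented fourth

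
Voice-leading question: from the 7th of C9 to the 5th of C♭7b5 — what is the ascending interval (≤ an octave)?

C9 has B♭ as its 7th, and C♭7b5 has G𝄫 as its 5th.
From B♭ to G𝄫: 7 semitones over a sixth = diminished.

diminished 6th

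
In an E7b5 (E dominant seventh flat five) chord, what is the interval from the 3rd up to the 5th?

diminished third

The chord tones of E7b5 are E G♯ B♭ D.
3rd = G♯; 5th = B♭.
From G♯ to B♭: 2 semitones over a third = diminished.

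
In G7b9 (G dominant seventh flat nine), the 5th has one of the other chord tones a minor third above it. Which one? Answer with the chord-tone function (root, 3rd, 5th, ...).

7th

The chord tones of G7b9 (G dominant seventh flat nine) are G B D F Ab.
The 5th is D. A minor third above D is F.
F is the chord's 7th.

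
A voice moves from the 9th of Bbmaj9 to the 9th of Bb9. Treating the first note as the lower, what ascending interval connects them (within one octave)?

The 9th of Bbmaj9 is C; the 9th of Bb9 is C.
Counting 1 letters and 0 half steps from C gives a perfect unison.

perfect 1st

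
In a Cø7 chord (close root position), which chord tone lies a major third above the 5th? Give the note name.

Bb

Spelling the chord: C–E♭–G♭–B♭.
The 5th is G♭. A major third above G♭ is B♭.
B♭ is the chord's 7th.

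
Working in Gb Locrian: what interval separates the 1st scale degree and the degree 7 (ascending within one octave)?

The scale runs Gb Abb Bbb Cb Dbb Ebb Fb.
That puts Gb below Fb.
From Gb to Fb: 10 semitones over a seventh = minor.

minor seventh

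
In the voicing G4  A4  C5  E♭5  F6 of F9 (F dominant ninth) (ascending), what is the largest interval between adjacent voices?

Adjacent intervals: G4→A4 = major second; A4→C5 = minor third; C5→E♭5 = minor third; E♭5→F6 = major ninth.
The largest is E♭5 to F6, a major ninth (14 semitones).

major 9th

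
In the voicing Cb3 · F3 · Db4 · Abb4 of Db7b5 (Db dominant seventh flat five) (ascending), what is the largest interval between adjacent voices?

Adjacent intervals: Cb3→F3 = augmented fourth; F3→Db4 = minor sixth; Db4→Abb4 = diminished fifth.
The largest is F3 to Db4, a minor sixth (8 semitones).

minor 6th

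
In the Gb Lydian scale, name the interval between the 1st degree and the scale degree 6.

major 6th

Gb lydian: Gb Ab Bb C Db Eb F.
1st degree = Gb; scale degree 6 = Eb.
From Gb to Eb is 9 semitones, exactly the major sixth.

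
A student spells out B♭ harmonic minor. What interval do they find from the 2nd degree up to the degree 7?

B♭ harmonic minor: B♭ C D♭ E♭ F G♭ A.
That puts C below A.
Counting 6 letters and 9 half steps from C gives a major sixth.

major 6th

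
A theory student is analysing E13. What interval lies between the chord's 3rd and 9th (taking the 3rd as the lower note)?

Spelling the chord: E, G♯, B, D, F♯, C♯.
3rd = G♯; 9th = F♯.
From G♯ to F♯: 10 semitones over a seventh = minor.

minor seventh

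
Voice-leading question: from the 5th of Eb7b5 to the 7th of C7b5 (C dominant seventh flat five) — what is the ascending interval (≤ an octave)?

Eb7b5 has Bbb as its 5th, and C7b5 (C dominant seventh flat five) has Bb as its 7th.
Bbb up to Bb is 1 semitone, a half step wider than a perfect unison, so the interval is augmented.

augmented unison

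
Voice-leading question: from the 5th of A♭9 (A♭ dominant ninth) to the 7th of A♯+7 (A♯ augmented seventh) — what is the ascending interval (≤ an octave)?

The 5th of A♭9 (A♭ dominant ninth) is E♭; the 7th of A♯+7 (A♯ augmented seventh) is G♯.
E♭ up to G♯ is 5 semitones, a half step wider than a major third, so the interval is augmented.

augmented 3rd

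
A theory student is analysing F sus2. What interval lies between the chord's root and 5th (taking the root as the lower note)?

The chord tones of Fsus2 are F G C.
The root is F and the 5th is C.
From F to C is 7 semitones, exactly the perfect fifth.

perfect fifth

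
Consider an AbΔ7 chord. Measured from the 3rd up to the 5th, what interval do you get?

The chord tones of AbM7 are Ab, C, Eb, G.
So we need the interval from C up to Eb.
3 letter names make it a third; at 3 semitones (a half step narrower than major) the quality is minor.

minor third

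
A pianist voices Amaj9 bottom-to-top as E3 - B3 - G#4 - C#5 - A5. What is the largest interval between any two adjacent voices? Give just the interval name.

major sixth

Adjacent intervals: E3→B3 = perfect fifth; B3→G#4 = major sixth; G#4→C#5 = perfect fourth; C#5→A5 = minor sixth.
The largest is B3 to G#4, a major sixth (9 semitones).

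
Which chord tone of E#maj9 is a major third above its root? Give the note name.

E#maj9 (E# major ninth) is spelled E#, G##, B#, D##, F##.
The root is E#. A major third above E# is G##.
G## is the chord's 3rd.

G##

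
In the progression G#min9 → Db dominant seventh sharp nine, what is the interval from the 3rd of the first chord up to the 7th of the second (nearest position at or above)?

diminished second

G#min9 has B as its 3rd, and Db dominant seventh sharp nine has Cb as its 7th.
2 letter names make it a second; at 0 semitones (a whole step narrower than major) the quality is diminished.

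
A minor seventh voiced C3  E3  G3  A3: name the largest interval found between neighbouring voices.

Adjacent intervals: C3→E3 = major third; E3→G3 = minor third; G3→A3 = major second.
The largest is C3 to E3, a major third (4 semitones).

M3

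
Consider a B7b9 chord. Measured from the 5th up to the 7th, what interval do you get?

minor third

B7b9 is spelled B-D#-F#-A-C.
That puts F# below A.
3 letter names make it a third; at 3 semitones (a half step narrower than major) the quality is minor.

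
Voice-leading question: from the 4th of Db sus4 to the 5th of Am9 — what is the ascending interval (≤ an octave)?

augmented sixth

Db sus4 has Gb as its 4th, and Am9 has E as its 5th.
From Gb to E: 10 semitones over a sixth = augmented.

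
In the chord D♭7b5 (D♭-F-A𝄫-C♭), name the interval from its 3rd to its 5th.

diminished third

3rd = F; 5th = A𝄫.
F up to A𝄫 is 2 semitones, a whole step narrower than a major third, so the interval is diminished.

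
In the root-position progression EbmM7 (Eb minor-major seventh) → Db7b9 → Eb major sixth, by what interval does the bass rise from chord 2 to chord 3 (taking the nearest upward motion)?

The roots are Db and Eb.
Counting 2 letters and 2 half steps from Db gives a major second.

M2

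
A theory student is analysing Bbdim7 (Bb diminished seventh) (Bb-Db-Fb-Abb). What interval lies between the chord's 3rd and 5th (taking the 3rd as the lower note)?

The 3rd is Db and the 5th is Fb.
From Db to Fb: 3 semitones over a third = minor.

minor 3rd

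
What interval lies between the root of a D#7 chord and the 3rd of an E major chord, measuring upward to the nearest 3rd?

The root of D#7 is D#; the 3rd of E major is G#.
D# up to G# spans 4 letter names and 5 semitones — a perfect fourth.

perfect fourth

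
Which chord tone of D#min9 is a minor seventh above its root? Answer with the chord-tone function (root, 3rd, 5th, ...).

7th

D# minor ninth is spelled D#–F#–A#–C#–E#.
The root is D#. A minor seventh above D# is C#.
C# is the chord's 7th.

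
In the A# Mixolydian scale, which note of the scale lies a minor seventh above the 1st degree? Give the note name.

The scale is A# B# C## D# E# F## G#.
The 1st degree is A#; a minor seventh above that is G# — scale degree 7.

G#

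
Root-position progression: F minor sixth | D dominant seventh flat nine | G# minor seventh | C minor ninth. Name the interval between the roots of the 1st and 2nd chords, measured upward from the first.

The roots are F and D.
F up to D spans 6 letter names and 9 semitones — a major sixth.

major sixth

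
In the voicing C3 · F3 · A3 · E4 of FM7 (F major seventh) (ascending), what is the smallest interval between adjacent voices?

M3

Adjacent intervals: C3→F3 = perfect fourth; F3→A3 = major third; A3→E4 = perfect fifth.
The smallest is F3 to A3, a major third (4 semitones).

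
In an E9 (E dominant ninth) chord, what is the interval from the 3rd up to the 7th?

diminished fifth

E9: E-G#-B-D-F#.
3rd = G#; 7th = D.
G# up to D is 6 semitones, a half step narrower than a perfect fifth, so the interval is diminished.
This 3–7 tritone is the characteristic tension at the heart of the dominant sound.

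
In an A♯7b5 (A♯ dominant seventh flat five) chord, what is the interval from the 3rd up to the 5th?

diminished third

The chord tones of A♯ dominant seventh flat five are A♯, C𝄪, E, G♯.
3rd = C𝄪; 5th = E.
3 letter names make it a third; at 2 semitones (a whole step narrower than major) the quality is diminished.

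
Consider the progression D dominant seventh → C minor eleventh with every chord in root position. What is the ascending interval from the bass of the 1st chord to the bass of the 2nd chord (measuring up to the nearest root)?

The roots are D and C.
D up to C is 10 semitones, a half step narrower than a major seventh, so the interval is minor.

minor seventh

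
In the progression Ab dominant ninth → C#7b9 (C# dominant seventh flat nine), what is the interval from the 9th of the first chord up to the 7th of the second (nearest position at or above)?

augmented 1st

Ab dominant ninth has Bb as its 9th, and C#7b9 (C# dominant seventh flat nine) has B as its 7th.
From Bb to B: 1 semitone over a unison = augmented.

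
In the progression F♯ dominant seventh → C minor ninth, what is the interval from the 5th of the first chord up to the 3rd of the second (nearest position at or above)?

F♯ dominant seventh has C♯ as its 5th, and C minor ninth has E♭ as its 3rd.
C♯ up to E♭ is 2 semitones, a whole step narrower than a major third, so the interval is diminished.

d3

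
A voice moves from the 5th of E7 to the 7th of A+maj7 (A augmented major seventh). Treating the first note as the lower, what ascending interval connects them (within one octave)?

The 5th of E7 is B; the 7th of A+maj7 (A augmented major seventh) is G#.
From B to G# is 9 semitones, exactly the major sixth.

major sixth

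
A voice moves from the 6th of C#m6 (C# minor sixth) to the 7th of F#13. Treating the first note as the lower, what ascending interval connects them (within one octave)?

diminished fifth

C#m6 (C# minor sixth) has A# as its 6th, and F#13 has E as its 7th.
5 letter names make it a fifth; at 6 semitones (a half step narrower than perfect) the quality is diminished.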